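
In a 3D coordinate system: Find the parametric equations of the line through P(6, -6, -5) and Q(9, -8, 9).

Direction vector d = Q - P = (9 - 6, -8 + 6, 9 + 5) = (3, -2, 14)
Parametric form r = P + t·d:
x = 6 + 3t, y = -6 - 2t, z = -5 + 14t

x = 6 + 3t, y = -6 - 2t, z = -5 + 14t


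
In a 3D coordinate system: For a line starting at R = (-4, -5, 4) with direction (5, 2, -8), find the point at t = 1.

P(t) = R + t·d
  = (-4 + 5·1, -5 + 2·1, 4 + (-8)·1)
  = (-4 + 5, -5 + 2, 4 - 8)
  = (1, -3, -4)

(1, -3, -4)


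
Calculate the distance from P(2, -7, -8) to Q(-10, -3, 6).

d = √[(x₂-x₁)² + (y₂-y₁)² + (z₂-z₁)²]
  = √[(-12)² + 4² + 14²]
  = √[144 + 16 + 196]
  = √356
  ≈ 18.87

18.87


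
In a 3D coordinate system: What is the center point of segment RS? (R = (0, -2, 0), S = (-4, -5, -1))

M = ((x₁+x₂)/2, (y₁+y₂)/2, (z₁+z₂)/2)
  = ((0 - 4)/2, (-2 - 5)/2, (0 - 1)/2)
  = (-4/2, -7/2, -1/2)
  = (-2, -3.5, -0.5)

(-2, -3.5, -0.5)


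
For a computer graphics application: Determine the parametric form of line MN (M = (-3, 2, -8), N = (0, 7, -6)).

Direction vector d = N - M = (0 + 3, 7 - 2, -6 + 8) = (3, 5, 2)
Parametric form r = M + t·d:
x = -3 + 3t, y = 2 + 5t, z = -8 + 2t

x = -3 + 3t, y = 2 + 5t, z = -8 + 2t


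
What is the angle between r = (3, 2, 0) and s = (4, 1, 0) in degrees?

r·s = 3·4 + 2·1 + 0·0 = 12 + 2 + 0 = 14
|r| = √(3² + 2² + 0²) = √13 ≈ 3.606
|s| = √(4² + 1² + 0²) = √17 ≈ 4.123
cos θ = (r·s)/(|r||s|) = 14/(3.606·4.123) ≈ 0.9417
θ = arccos(0.9417) ≈ 19.65°

19.65°


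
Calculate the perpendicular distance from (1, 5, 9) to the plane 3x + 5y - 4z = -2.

distance = |a·x₀ + b·y₀ + c·z₀ - d| / √(a² + b² + c²)
  = |3·1 + 5·5 + (-4)·9 - (-2)| / √(3² + 5² + (-4)²)
  = |3 + 25 - 36 + 2| / √(9 + 25 + 16)
  = |-6| / √50
  = 6 / 7.071
  ≈ 0.8485

0.8485


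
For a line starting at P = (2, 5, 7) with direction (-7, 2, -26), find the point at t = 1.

P(t) = P + t·d
  = (2 + (-7)·1, 5 + 2·1, 7 + (-26)·1)
  = (2 - 7, 5 + 2, 7 - 26)
  = (-5, 7, -19)

(-5, 7, -19)


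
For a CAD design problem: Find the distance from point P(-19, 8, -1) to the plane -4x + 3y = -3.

distance = |a·x₀ + b·y₀ + c·z₀ - d| / √(a² + b² + c²)
  = |(-4)·(-19) + 3·8 + 0·(-1) - (-3)| / √((-4)² + 3² + 0²)
  = |76 + 24 + 0 + 3| / √(16 + 9 + 0)
  = |103| / √25
  = 103 / 5
  ≈ 20.6

20.6


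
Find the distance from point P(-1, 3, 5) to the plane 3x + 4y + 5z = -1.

distance = |a·x₀ + b·y₀ + c·z₀ - d| / √(a² + b² + c²)
  = |3·(-1) + 4·3 + 5·5 - (-1)| / √(3² + 4² + 5²)
  = |-3 + 12 + 25 + 1| / √(9 + 16 + 25)
  = |35| / √50
  = 35 / 7.071
  ≈ 4.95

4.95


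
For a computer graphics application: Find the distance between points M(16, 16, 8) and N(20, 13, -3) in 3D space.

d = √[(x₂-x₁)² + (y₂-y₁)² + (z₂-z₁)²]
  = √[4² + (-3)² + (-11)²]
  = √[16 + 9 + 121]
  = √146
  ≈ 12.08

12.08


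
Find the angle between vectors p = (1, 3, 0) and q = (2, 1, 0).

p·q = 1·2 + 3·1 + 0·0 = 2 + 3 + 0 = 5
|p| = √(1² + 3² + 0²) = √10 ≈ 3.162
|q| = √(2² + 1² + 0²) = √5 ≈ 2.236
cos θ = (p·q)/(|p||q|) = 5/(3.162·2.236) ≈ 0.7071
θ = arccos(0.7071) ≈ 45°

45°


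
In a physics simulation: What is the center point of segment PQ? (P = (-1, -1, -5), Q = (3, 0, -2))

M = ((x₁+x₂)/2, (y₁+y₂)/2, (z₁+z₂)/2)
  = ((-1 + 3)/2, (-1 + 0)/2, (-5 - 2)/2)
  = (2/2, -1/2, -7/2)
  = (1, -0.5, -3.5)

(1, -0.5, -3.5)


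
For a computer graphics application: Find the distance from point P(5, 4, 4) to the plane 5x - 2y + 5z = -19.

distance = |a·x₀ + b·y₀ + c·z₀ - d| / √(a² + b² + c²)
  = |5·5 + (-2)·4 + 5·4 - (-19)| / √(5² + (-2)² + 5²)
  = |25 - 8 + 20 + 19| / √(25 + 4 + 25)
  = |56| / √54
  = 56 / 7.348
  ≈ 7.621

7.621


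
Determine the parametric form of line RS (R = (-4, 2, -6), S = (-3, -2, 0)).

Direction vector d = S - R = (-3 + 4, -2 - 2, 0 + 6) = (1, -4, 6)
Parametric form r = R + t·d:
x = -4 + t, y = 2 - 4t, z = -6 + 6t

x = -4 + t, y = 2 - 4t, z = -6 + 6t


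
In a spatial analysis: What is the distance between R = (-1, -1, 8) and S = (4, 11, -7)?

d = √[(x₂-x₁)² + (y₂-y₁)² + (z₂-z₁)²]
  = √[5² + 12² + (-15)²]
  = √[25 + 144 + 225]
  = √394
  ≈ 19.85

19.85


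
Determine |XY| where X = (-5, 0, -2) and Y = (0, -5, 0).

d = √[(x₂-x₁)² + (y₂-y₁)² + (z₂-z₁)²]
  = √[5² + (-5)² + 2²]
  = √[25 + 25 + 4]
  = √54
  ≈ 7.348

7.348


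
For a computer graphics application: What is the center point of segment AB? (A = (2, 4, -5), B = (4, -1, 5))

M = ((x₁+x₂)/2, (y₁+y₂)/2, (z₁+z₂)/2)
  = ((2 + 4)/2, (4 - 1)/2, (-5 + 5)/2)
  = (6/2, 3/2, 0/2)
  = (3, 1.5, 0)

(3, 1.5, 0)


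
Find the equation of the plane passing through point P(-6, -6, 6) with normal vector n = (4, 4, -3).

The plane through P with normal n = (a, b, c) satisfies n·(r - P) = 0,
i.e. ax + by + cz = a·x₀ + b·y₀ + c·z₀.
d = 4·(-6) + 4·(-6) + (-3)·6
  = -24 - 24 - 18
  = -66
Equation: 4x + 4y - 3z = -66

4x + 4y - 3z = -66


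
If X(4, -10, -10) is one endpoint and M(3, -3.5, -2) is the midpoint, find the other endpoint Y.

Y = 2M - X
  = (2·3 - 4, 2·(-3.5) - (-10), 2·(-2) - (-10))
  = (6 - 4, -7 + 10, -4 + 10)
  = (2, 3, 6)

(2, 3, 6)


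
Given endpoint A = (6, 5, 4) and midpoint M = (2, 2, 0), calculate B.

B = 2M - A
  = (2·2 - 6, 2·2 - 5, 2·0 - 4)
  = (4 - 6, 4 - 5, 0 - 4)
  = (-2, -1, -4)

(-2, -1, -4)


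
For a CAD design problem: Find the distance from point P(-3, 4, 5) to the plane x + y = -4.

distance = |a·x₀ + b·y₀ + c·z₀ - d| / √(a² + b² + c²)
  = |1·(-3) + 1·4 + 0·5 - (-4)| / √(1² + 1² + 0²)
  = |-3 + 4 + 0 + 4| / √(1 + 1 + 0)
  = |5| / √2
  = 5 / 1.414
  ≈ 3.536

3.536


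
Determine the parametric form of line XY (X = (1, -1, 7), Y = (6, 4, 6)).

Direction vector d = Y - X = (6 - 1, 4 + 1, 6 - 7) = (5, 5, -1)
Parametric form r = X + t·d:
x = 1 + 5t, y = -1 + 5t, z = 7 - t

x = 1 + 5t, y = -1 + 5t, z = 7 - t


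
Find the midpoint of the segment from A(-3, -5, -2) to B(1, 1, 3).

M = ((x₁+x₂)/2, (y₁+y₂)/2, (z₁+z₂)/2)
  = ((-3 + 1)/2, (-5 + 1)/2, (-2 + 3)/2)
  = (-2/2, -4/2, 1/2)
  = (-1, -2, 0.5)

(-1, -2, 0.5)


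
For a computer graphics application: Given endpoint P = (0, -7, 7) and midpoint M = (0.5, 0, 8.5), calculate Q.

Q = 2M - P
  = (2·0.5 - 0, 2·0 - (-7), 2·8.5 - 7)
  = (1 + 0, 0 + 7, 17 - 7)
  = (1, 7, 10)

(1, 7, 10)


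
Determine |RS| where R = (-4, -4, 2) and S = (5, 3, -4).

d = √[(x₂-x₁)² + (y₂-y₁)² + (z₂-z₁)²]
  = √[9² + 7² + (-6)²]
  = √[81 + 49 + 36]
  = √166
  ≈ 12.88

12.88


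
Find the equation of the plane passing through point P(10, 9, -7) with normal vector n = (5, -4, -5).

The plane through P with normal n = (a, b, c) satisfies n·(r - P) = 0,
i.e. ax + by + cz = a·x₀ + b·y₀ + c·z₀.
d = 5·10 + (-4)·9 + (-5)·(-7)
  = 50 - 36 + 35
  = 49
Equation: 5x - 4y - 5z = 49

5x - 4y - 5z = 49


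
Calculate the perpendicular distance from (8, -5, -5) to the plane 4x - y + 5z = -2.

distance = |a·x₀ + b·y₀ + c·z₀ - d| / √(a² + b² + c²)
  = |4·8 + (-1)·(-5) + 5·(-5) - (-2)| / √(4² + (-1)² + 5²)
  = |32 + 5 - 25 + 2| / √(16 + 1 + 25)
  = |14| / √42
  = 14 / 6.481
  ≈ 2.16

2.16


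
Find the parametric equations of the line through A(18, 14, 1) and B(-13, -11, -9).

Direction vector d = B - A = (-13 - 18, -11 - 14, -9 - 1) = (-31, -25, -10)
Parametric form r = A + t·d:
x = 18 - 31t, y = 14 - 25t, z = 1 - 10t

x = 18 - 31t, y = 14 - 25t, z = 1 - 10t


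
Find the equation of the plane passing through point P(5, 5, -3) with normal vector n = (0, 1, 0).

The plane through P with normal n = (a, b, c) satisfies n·(r - P) = 0,
i.e. ax + by + cz = a·x₀ + b·y₀ + c·z₀.
d = 0·5 + 1·5 + 0·(-3)
  = 0 + 5 + 0
  = 5
Equation: y = 5

y = 5


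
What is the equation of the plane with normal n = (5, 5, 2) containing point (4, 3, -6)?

The plane through P with normal n = (a, b, c) satisfies n·(r - P) = 0,
i.e. ax + by + cz = a·x₀ + b·y₀ + c·z₀.
d = 5·4 + 5·3 + 2·(-6)
  = 20 + 15 - 12
  = 23
Equation: 5x + 5y + 2z = 23

5x + 5y + 2z = 23


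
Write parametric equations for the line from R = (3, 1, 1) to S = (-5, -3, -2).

Direction vector d = S - R = (-5 - 3, -3 - 1, -2 - 1) = (-8, -4, -3)
Parametric form r = R + t·d:
x = 3 - 8t, y = 1 - 4t, z = 1 - 3t

x = 3 - 8t, y = 1 - 4t, z = 1 - 3t


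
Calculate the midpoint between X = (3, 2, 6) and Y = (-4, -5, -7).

M = ((x₁+x₂)/2, (y₁+y₂)/2, (z₁+z₂)/2)
  = ((3 - 4)/2, (2 - 5)/2, (6 - 7)/2)
  = (-1/2, -3/2, -1/2)
  = (-0.5, -1.5, -0.5)

(-0.5, -1.5, -0.5)


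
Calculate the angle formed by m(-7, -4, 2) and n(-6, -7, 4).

m·n = (-7)·(-6) + (-4)·(-7) + 2·4 = 42 + 28 + 8 = 78
|m| = √((-7)² + (-4)² + 2²) = √69 ≈ 8.307
|n| = √((-6)² + (-7)² + 4²) = √101 ≈ 10.05
cos θ = (m·n)/(|m||n|) = 78/(8.307·10.05) ≈ 0.9343
θ = arccos(0.9343) ≈ 20.88°

20.88°


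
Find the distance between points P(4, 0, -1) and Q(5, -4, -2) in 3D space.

d = √[(x₂-x₁)² + (y₂-y₁)² + (z₂-z₁)²]
  = √[1² + (-4)² + (-1)²]
  = √[1 + 16 + 1]
  = √18
  ≈ 4.243

4.243


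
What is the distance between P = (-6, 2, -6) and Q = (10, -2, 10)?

d = √[(x₂-x₁)² + (y₂-y₁)² + (z₂-z₁)²]
  = √[16² + (-4)² + 16²]
  = √[256 + 16 + 256]
  = √528
  ≈ 22.98

22.98


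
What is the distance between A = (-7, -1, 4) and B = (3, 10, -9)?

d = √[(x₂-x₁)² + (y₂-y₁)² + (z₂-z₁)²]
  = √[10² + 11² + (-13)²]
  = √[100 + 121 + 169]
  = √390
  ≈ 19.75

19.75


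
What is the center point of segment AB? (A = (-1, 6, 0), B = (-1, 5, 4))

M = ((x₁+x₂)/2, (y₁+y₂)/2, (z₁+z₂)/2)
  = ((-1 - 1)/2, (6 + 5)/2, (0 + 4)/2)
  = (-2/2, 11/2, 4/2)
  = (-1, 5.5, 2)

(-1, 5.5, 2)


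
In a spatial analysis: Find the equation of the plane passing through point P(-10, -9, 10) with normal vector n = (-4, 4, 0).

The plane through P with normal n = (a, b, c) satisfies n·(r - P) = 0,
i.e. ax + by + cz = a·x₀ + b·y₀ + c·z₀.
d = (-4)·(-10) + 4·(-9) + 0·10
  = 40 - 36 + 0
  = 4
Equation: -4x + 4y = 4

-4x + 4y = 4


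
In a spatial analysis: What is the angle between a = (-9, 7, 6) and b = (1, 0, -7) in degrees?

a·b = (-9)·1 + 7·0 + 6·(-7) = -9 + 0 - 42 = -51
|a| = √((-9)² + 7² + 6²) = √166 ≈ 12.88
|b| = √(1² + 0² + (-7)²) = √50 ≈ 7.071
cos θ = (a·b)/(|a||b|) = -51/(12.88·7.071) ≈ -0.5598
θ = arccos(-0.5598) ≈ 124°

124°


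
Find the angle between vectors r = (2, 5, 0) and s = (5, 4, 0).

r·s = 2·5 + 5·4 + 0·0 = 10 + 20 + 0 = 30
|r| = √(2² + 5² + 0²) = √29 ≈ 5.385
|s| = √(5² + 4² + 0²) = √41 ≈ 6.403
cos θ = (r·s)/(|r||s|) = 30/(5.385·6.403) ≈ 0.87
θ = arccos(0.87) ≈ 29.54°

29.54°


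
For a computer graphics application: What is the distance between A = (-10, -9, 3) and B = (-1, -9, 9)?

d = √[(x₂-x₁)² + (y₂-y₁)² + (z₂-z₁)²]
  = √[9² + 0² + 6²]
  = √[81 + 0 + 36]
  = √117
  ≈ 10.82

10.82


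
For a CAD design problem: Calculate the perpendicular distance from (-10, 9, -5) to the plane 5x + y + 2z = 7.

distance = |a·x₀ + b·y₀ + c·z₀ - d| / √(a² + b² + c²)
  = |5·(-10) + 1·9 + 2·(-5) - 7| / √(5² + 1² + 2²)
  = |-50 + 9 - 10 - 7| / √(25 + 1 + 4)
  = |-58| / √30
  = 58 / 5.477
  ≈ 10.59

10.59


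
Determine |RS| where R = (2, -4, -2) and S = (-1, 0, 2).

d = √[(x₂-x₁)² + (y₂-y₁)² + (z₂-z₁)²]
  = √[(-3)² + 4² + 4²]
  = √[9 + 16 + 16]
  = √41
  ≈ 6.403

6.403


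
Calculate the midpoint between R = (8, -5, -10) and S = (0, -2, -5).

M = ((x₁+x₂)/2, (y₁+y₂)/2, (z₁+z₂)/2)
  = ((8 + 0)/2, (-5 - 2)/2, (-10 - 5)/2)
  = (8/2, -7/2, -15/2)
  = (4, -3.5, -7.5)

(4, -3.5, -7.5)


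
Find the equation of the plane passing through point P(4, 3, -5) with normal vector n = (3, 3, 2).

The plane through P with normal n = (a, b, c) satisfies n·(r - P) = 0,
i.e. ax + by + cz = a·x₀ + b·y₀ + c·z₀.
d = 3·4 + 3·3 + 2·(-5)
  = 12 + 9 - 10
  = 11
Equation: 3x + 3y + 2z = 11

3x + 3y + 2z = 11


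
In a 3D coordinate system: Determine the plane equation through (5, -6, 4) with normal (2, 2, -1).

The plane through P with normal n = (a, b, c) satisfies n·(r - P) = 0,
i.e. ax + by + cz = a·x₀ + b·y₀ + c·z₀.
d = 2·5 + 2·(-6) + (-1)·4
  = 10 - 12 - 4
  = -6
Equation: 2x + 2y - z = -6

2x + 2y - z = -6


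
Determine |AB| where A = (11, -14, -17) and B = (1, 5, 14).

d = √[(x₂-x₁)² + (y₂-y₁)² + (z₂-z₁)²]
  = √[(-10)² + 19² + 31²]
  = √[100 + 361 + 961]
  = √1422
  ≈ 37.71

37.71


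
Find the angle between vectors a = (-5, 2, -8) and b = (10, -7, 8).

a·b = (-5)·10 + 2·(-7) + (-8)·8 = -50 - 14 - 64 = -128
|a| = √((-5)² + 2² + (-8)²) = √93 ≈ 9.644
|b| = √(10² + (-7)² + 8²) = √213 ≈ 14.59
cos θ = (a·b)/(|a||b|) = -128/(9.644·14.59) ≈ -0.9094
θ = arccos(-0.9094) ≈ 155.4°

155.4°


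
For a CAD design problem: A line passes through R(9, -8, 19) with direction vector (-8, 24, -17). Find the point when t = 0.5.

P(t) = R + t·d
  = (9 + (-8)·0.5, -8 + 24·0.5, 19 + (-17)·0.5)
  = (9 - 4, -8 + 12, 19 - 8.5)
  = (5, 4, 10.5)

(5, 4, 10.5)


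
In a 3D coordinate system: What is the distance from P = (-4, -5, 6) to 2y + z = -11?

distance = |a·x₀ + b·y₀ + c·z₀ - d| / √(a² + b² + c²)
  = |0·(-4) + 2·(-5) + 1·6 - (-11)| / √(0² + 2² + 1²)
  = |0 - 10 + 6 + 11| / √(0 + 4 + 1)
  = |7| / √5
  = 7 / 2.236
  ≈ 3.13

3.13


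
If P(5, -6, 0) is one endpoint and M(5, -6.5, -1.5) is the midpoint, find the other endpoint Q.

Q = 2M - P
  = (2·5 - 5, 2·(-6.5) - (-6), 2·(-1.5) - 0)
  = (10 - 5, -13 + 6, -3 + 0)
  = (5, -7, -3)

(5, -7, -3)


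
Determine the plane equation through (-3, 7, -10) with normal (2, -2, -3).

The plane through P with normal n = (a, b, c) satisfies n·(r - P) = 0,
i.e. ax + by + cz = a·x₀ + b·y₀ + c·z₀.
d = 2·(-3) + (-2)·7 + (-3)·(-10)
  = -6 - 14 + 30
  = 10
Equation: 2x - 2y - 3z = 10

2x - 2y - 3z = 10


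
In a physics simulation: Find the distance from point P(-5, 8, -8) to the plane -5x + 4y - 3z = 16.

distance = |a·x₀ + b·y₀ + c·z₀ - d| / √(a² + b² + c²)
  = |(-5)·(-5) + 4·8 + (-3)·(-8) - 16| / √((-5)² + 4² + (-3)²)
  = |25 + 32 + 24 - 16| / √(25 + 16 + 9)
  = |65| / √50
  = 65 / 7.071
  ≈ 9.192

9.192


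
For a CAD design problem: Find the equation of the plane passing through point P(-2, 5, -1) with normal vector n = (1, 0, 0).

The plane through P with normal n = (a, b, c) satisfies n·(r - P) = 0,
i.e. ax + by + cz = a·x₀ + b·y₀ + c·z₀.
d = 1·(-2) + 0·5 + 0·(-1)
  = -2 + 0 + 0
  = -2
Equation: x = -2

x = -2


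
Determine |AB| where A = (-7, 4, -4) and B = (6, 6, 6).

d = √[(x₂-x₁)² + (y₂-y₁)² + (z₂-z₁)²]
  = √[13² + 2² + 10²]
  = √[169 + 4 + 100]
  = √273
  ≈ 16.52

16.52


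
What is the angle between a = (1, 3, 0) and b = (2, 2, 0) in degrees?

a·b = 1·2 + 3·2 + 0·0 = 2 + 6 + 0 = 8
|a| = √(1² + 3² + 0²) = √10 ≈ 3.162
|b| = √(2² + 2² + 0²) = √8 ≈ 2.828
cos θ = (a·b)/(|a||b|) = 8/(3.162·2.828) ≈ 0.8944
θ = arccos(0.8944) ≈ 26.57°

26.57°


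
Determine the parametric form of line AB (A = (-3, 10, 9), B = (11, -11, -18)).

Direction vector d = B - A = (11 + 3, -11 - 10, -18 - 9) = (14, -21, -27)
Parametric form r = A + t·d:
x = -3 + 14t, y = 10 - 21t, z = 9 - 27t

x = -3 + 14t, y = 10 - 21t, z = 9 - 27t


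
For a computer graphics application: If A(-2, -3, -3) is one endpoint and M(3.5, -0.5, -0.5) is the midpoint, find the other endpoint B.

B = 2M - A
  = (2·3.5 - (-2), 2·(-0.5) - (-3), 2·(-0.5) - (-3))
  = (7 + 2, -1 + 3, -1 + 3)
  = (9, 2, 2)

(9, 2, 2)


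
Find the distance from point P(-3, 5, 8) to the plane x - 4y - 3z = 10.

distance = |a·x₀ + b·y₀ + c·z₀ - d| / √(a² + b² + c²)
  = |1·(-3) + (-4)·5 + (-3)·8 - 10| / √(1² + (-4)² + (-3)²)
  = |-3 - 20 - 24 - 10| / √(1 + 16 + 9)
  = |-57| / √26
  = 57 / 5.099
  ≈ 11.18

11.18


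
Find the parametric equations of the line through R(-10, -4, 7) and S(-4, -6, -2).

Direction vector d = S - R = (-4 + 10, -6 + 4, -2 - 7) = (6, -2, -9)
Parametric form r = R + t·d:
x = -10 + 6t, y = -4 - 2t, z = 7 - 9t

x = -10 + 6t, y = -4 - 2t, z = 7 - 9t


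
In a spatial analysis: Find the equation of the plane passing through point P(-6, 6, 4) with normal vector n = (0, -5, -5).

The plane through P with normal n = (a, b, c) satisfies n·(r - P) = 0,
i.e. ax + by + cz = a·x₀ + b·y₀ + c·z₀.
d = 0·(-6) + (-5)·6 + (-5)·4
  = 0 - 30 - 20
  = -50
Equation: -5y - 5z = -50

-5y - 5z = -50


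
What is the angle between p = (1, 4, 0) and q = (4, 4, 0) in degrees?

p·q = 1·4 + 4·4 + 0·0 = 4 + 16 + 0 = 20
|p| = √(1² + 4² + 0²) = √17 ≈ 4.123
|q| = √(4² + 4² + 0²) = √32 ≈ 5.657
cos θ = (p·q)/(|p||q|) = 20/(4.123·5.657) ≈ 0.8575
θ = arccos(0.8575) ≈ 30.96°

30.96°


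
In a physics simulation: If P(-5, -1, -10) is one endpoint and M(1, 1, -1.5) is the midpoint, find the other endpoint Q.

Q = 2M - P
  = (2·1 - (-5), 2·1 - (-1), 2·(-1.5) - (-10))
  = (2 + 5, 2 + 1, -3 + 10)
  = (7, 3, 7)

(7, 3, 7)


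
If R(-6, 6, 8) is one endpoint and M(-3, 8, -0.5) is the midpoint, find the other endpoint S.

S = 2M - R
  = (2·(-3) - (-6), 2·8 - 6, 2·(-0.5) - 8)
  = (-6 + 6, 16 - 6, -1 - 8)
  = (0, 10, -9)

(0, 10, -9)


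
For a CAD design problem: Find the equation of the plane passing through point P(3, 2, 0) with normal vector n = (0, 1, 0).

The plane through P with normal n = (a, b, c) satisfies n·(r - P) = 0,
i.e. ax + by + cz = a·x₀ + b·y₀ + c·z₀.
d = 0·3 + 1·2 + 0·0
  = 0 + 2 + 0
  = 2
Equation: y = 2

y = 2


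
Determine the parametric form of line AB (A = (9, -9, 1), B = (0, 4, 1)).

Direction vector d = B - A = (0 - 9, 4 + 9, 1 - 1) = (-9, 13, 0)
Parametric form r = A + t·d:
x = 9 - 9t, y = -9 + 13t, z = 1

x = 9 - 9t, y = -9 + 13t, z = 1


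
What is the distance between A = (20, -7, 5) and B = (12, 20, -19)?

d = √[(x₂-x₁)² + (y₂-y₁)² + (z₂-z₁)²]
  = √[(-8)² + 27² + (-24)²]
  = √[64 + 729 + 576]
  = √1369
  ≈ 37

37


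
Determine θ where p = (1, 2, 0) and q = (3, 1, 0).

p·q = 1·3 + 2·1 + 0·0 = 3 + 2 + 0 = 5
|p| = √(1² + 2² + 0²) = √5 ≈ 2.236
|q| = √(3² + 1² + 0²) = √10 ≈ 3.162
cos θ = (p·q)/(|p||q|) = 5/(2.236·3.162) ≈ 0.7071
θ = arccos(0.7071) ≈ 45°

45°


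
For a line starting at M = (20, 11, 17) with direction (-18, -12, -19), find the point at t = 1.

P(t) = M + t·d
  = (20 + (-18)·1, 11 + (-12)·1, 17 + (-19)·1)
  = (20 - 18, 11 - 12, 17 - 19)
  = (2, -1, -2)

(2, -1, -2)


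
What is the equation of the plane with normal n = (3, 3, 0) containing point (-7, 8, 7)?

The plane through P with normal n = (a, b, c) satisfies n·(r - P) = 0,
i.e. ax + by + cz = a·x₀ + b·y₀ + c·z₀.
d = 3·(-7) + 3·8 + 0·7
  = -21 + 24 + 0
  = 3
Equation: 3x + 3y = 3

3x + 3y = 3


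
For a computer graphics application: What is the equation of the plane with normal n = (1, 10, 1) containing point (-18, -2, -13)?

The plane through P with normal n = (a, b, c) satisfies n·(r - P) = 0,
i.e. ax + by + cz = a·x₀ + b·y₀ + c·z₀.
d = 1·(-18) + 10·(-2) + 1·(-13)
  = -18 - 20 - 13
  = -51
Equation: x + 10y + z = -51

x + 10y + z = -51


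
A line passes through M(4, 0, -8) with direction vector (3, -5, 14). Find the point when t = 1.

P(t) = M + t·d
  = (4 + 3·1, 0 + (-5)·1, -8 + 14·1)
  = (4 + 3, 0 - 5, -8 + 14)
  = (7, -5, 6)

(7, -5, 6)


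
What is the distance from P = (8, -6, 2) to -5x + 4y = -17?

distance = |a·x₀ + b·y₀ + c·z₀ - d| / √(a² + b² + c²)
  = |(-5)·8 + 4·(-6) + 0·2 - (-17)| / √((-5)² + 4² + 0²)
  = |-40 - 24 + 0 + 17| / √(25 + 16 + 0)
  = |-47| / √41
  = 47 / 6.403
  ≈ 7.34

7.34


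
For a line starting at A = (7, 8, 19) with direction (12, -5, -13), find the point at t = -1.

P(t) = A + t·d
  = (7 + 12·(-1), 8 + (-5)·(-1), 19 + (-13)·(-1))
  = (7 - 12, 8 + 5, 19 + 13)
  = (-5, 13, 32)

(-5, 13, 32)


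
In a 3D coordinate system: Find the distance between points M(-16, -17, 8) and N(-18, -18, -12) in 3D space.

d = √[(x₂-x₁)² + (y₂-y₁)² + (z₂-z₁)²]
  = √[(-2)² + (-1)² + (-20)²]
  = √[4 + 1 + 400]
  = √405
  ≈ 20.12

20.12


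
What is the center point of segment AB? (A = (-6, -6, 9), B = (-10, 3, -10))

M = ((x₁+x₂)/2, (y₁+y₂)/2, (z₁+z₂)/2)
  = ((-6 - 10)/2, (-6 + 3)/2, (9 - 10)/2)
  = (-16/2, -3/2, -1/2)
  = (-8, -1.5, -0.5)

(-8, -1.5, -0.5)


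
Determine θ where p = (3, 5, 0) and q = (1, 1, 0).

p·q = 3·1 + 5·1 + 0·0 = 3 + 5 + 0 = 8
|p| = √(3² + 5² + 0²) = √34 ≈ 5.831
|q| = √(1² + 1² + 0²) = √2 ≈ 1.414
cos θ = (p·q)/(|p||q|) = 8/(5.831·1.414) ≈ 0.9701
θ = arccos(0.9701) ≈ 14.04°

14.04°


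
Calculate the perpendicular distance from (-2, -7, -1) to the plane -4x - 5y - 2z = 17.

distance = |a·x₀ + b·y₀ + c·z₀ - d| / √(a² + b² + c²)
  = |(-4)·(-2) + (-5)·(-7) + (-2)·(-1) - 17| / √((-4)² + (-5)² + (-2)²)
  = |8 + 35 + 2 - 17| / √(16 + 25 + 4)
  = |28| / √45
  = 28 / 6.708
  ≈ 4.174

4.174


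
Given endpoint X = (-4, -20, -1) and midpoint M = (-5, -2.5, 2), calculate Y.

Y = 2M - X
  = (2·(-5) - (-4), 2·(-2.5) - (-20), 2·2 - (-1))
  = (-10 + 4, -5 + 20, 4 + 1)
  = (-6, 15, 5)

(-6, 15, 5)


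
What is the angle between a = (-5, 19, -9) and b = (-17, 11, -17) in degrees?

a·b = (-5)·(-17) + 19·11 + (-9)·(-17) = 85 + 209 + 153 = 447
|a| = √((-5)² + 19² + (-9)²) = √467 ≈ 21.61
|b| = √((-17)² + 11² + (-17)²) = √699 ≈ 26.44
cos θ = (a·b)/(|a||b|) = 447/(21.61·26.44) ≈ 0.7824
θ = arccos(0.7824) ≈ 38.52°

38.52°


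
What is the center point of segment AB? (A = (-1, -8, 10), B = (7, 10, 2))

M = ((x₁+x₂)/2, (y₁+y₂)/2, (z₁+z₂)/2)
  = ((-1 + 7)/2, (-8 + 10)/2, (10 + 2)/2)
  = (6/2, 2/2, 12/2)
  = (3, 1, 6)

(3, 1, 6)


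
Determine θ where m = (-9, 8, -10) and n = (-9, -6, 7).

m·n = (-9)·(-9) + 8·(-6) + (-10)·7 = 81 - 48 - 70 = -37
|m| = √((-9)² + 8² + (-10)²) = √245 ≈ 15.65
|n| = √((-9)² + (-6)² + 7²) = √166 ≈ 12.88
cos θ = (m·n)/(|m||n|) = -37/(15.65·12.88) ≈ -0.1835
θ = arccos(-0.1835) ≈ 100.6°

100.6°


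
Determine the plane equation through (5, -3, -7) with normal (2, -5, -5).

The plane through P with normal n = (a, b, c) satisfies n·(r - P) = 0,
i.e. ax + by + cz = a·x₀ + b·y₀ + c·z₀.
d = 2·5 + (-5)·(-3) + (-5)·(-7)
  = 10 + 15 + 35
  = 60
Equation: 2x - 5y - 5z = 60

2x - 5y - 5z = 60


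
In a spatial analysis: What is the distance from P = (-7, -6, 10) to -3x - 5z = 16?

distance = |a·x₀ + b·y₀ + c·z₀ - d| / √(a² + b² + c²)
  = |(-3)·(-7) + 0·(-6) + (-5)·10 - 16| / √((-3)² + 0² + (-5)²)
  = |21 + 0 - 50 - 16| / √(9 + 0 + 25)
  = |-45| / √34
  = 45 / 5.831
  ≈ 7.717

7.717


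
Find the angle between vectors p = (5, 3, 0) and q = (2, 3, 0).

p·q = 5·2 + 3·3 + 0·0 = 10 + 9 + 0 = 19
|p| = √(5² + 3² + 0²) = √34 ≈ 5.831
|q| = √(2² + 3² + 0²) = √13 ≈ 3.606
cos θ = (p·q)/(|p||q|) = 19/(5.831·3.606) ≈ 0.9037
θ = arccos(0.9037) ≈ 25.35°

25.35°


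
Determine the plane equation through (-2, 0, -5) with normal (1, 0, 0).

The plane through P with normal n = (a, b, c) satisfies n·(r - P) = 0,
i.e. ax + by + cz = a·x₀ + b·y₀ + c·z₀.
d = 1·(-2) + 0·0 + 0·(-5)
  = -2 + 0 + 0
  = -2
Equation: x = -2

x = -2


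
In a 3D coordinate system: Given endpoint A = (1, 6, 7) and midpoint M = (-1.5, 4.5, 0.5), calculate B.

B = 2M - A
  = (2·(-1.5) - 1, 2·4.5 - 6, 2·0.5 - 7)
  = (-3 - 1, 9 - 6, 1 - 7)
  = (-4, 3, -6)

(-4, 3, -6)


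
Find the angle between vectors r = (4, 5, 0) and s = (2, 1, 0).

r·s = 4·2 + 5·1 + 0·0 = 8 + 5 + 0 = 13
|r| = √(4² + 5² + 0²) = √41 ≈ 6.403
|s| = √(2² + 1² + 0²) = √5 ≈ 2.236
cos θ = (r·s)/(|r||s|) = 13/(6.403·2.236) ≈ 0.908
θ = arccos(0.908) ≈ 24.78°

24.78°


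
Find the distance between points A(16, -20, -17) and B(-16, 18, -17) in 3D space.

d = √[(x₂-x₁)² + (y₂-y₁)² + (z₂-z₁)²]
  = √[(-32)² + 38² + 0²]
  = √[1024 + 1444 + 0]
  = √2468
  ≈ 49.68

49.68


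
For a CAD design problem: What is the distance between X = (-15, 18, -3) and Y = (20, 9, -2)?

d = √[(x₂-x₁)² + (y₂-y₁)² + (z₂-z₁)²]
  = √[35² + (-9)² + 1²]
  = √[1225 + 81 + 1]
  = √1307
  ≈ 36.15

36.15


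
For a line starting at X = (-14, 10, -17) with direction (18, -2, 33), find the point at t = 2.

P(t) = X + t·d
  = (-14 + 18·2, 10 + (-2)·2, -17 + 33·2)
  = (-14 + 36, 10 - 4, -17 + 66)
  = (22, 6, 49)

(22, 6, 49)


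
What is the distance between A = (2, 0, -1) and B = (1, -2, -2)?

d = √[(x₂-x₁)² + (y₂-y₁)² + (z₂-z₁)²]
  = √[(-1)² + (-2)² + (-1)²]
  = √[1 + 4 + 1]
  = √6
  ≈ 2.449

2.449


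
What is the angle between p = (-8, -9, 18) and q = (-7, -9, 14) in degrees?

p·q = (-8)·(-7) + (-9)·(-9) + 18·14 = 56 + 81 + 252 = 389
|p| = √((-8)² + (-9)² + 18²) = √469 ≈ 21.66
|q| = √((-7)² + (-9)² + 14²) = √326 ≈ 18.06
cos θ = (p·q)/(|p||q|) = 389/(21.66·18.06) ≈ 0.9948
θ = arccos(0.9948) ≈ 5.822°

5.822°


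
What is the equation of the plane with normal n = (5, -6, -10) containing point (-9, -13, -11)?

The plane through P with normal n = (a, b, c) satisfies n·(r - P) = 0,
i.e. ax + by + cz = a·x₀ + b·y₀ + c·z₀.
d = 5·(-9) + (-6)·(-13) + (-10)·(-11)
  = -45 + 78 + 110
  = 143
Equation: 5x - 6y - 10z = 143

5x - 6y - 10z = 143


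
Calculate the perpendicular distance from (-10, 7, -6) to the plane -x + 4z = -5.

distance = |a·x₀ + b·y₀ + c·z₀ - d| / √(a² + b² + c²)
  = |(-1)·(-10) + 0·7 + 4·(-6) - (-5)| / √((-1)² + 0² + 4²)
  = |10 + 0 - 24 + 5| / √(1 + 0 + 16)
  = |-9| / √17
  = 9 / 4.123
  ≈ 2.183

2.183


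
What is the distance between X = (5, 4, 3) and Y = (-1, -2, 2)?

d = √[(x₂-x₁)² + (y₂-y₁)² + (z₂-z₁)²]
  = √[(-6)² + (-6)² + (-1)²]
  = √[36 + 36 + 1]
  = √73
  ≈ 8.544

8.544


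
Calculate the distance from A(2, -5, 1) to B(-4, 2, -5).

d = √[(x₂-x₁)² + (y₂-y₁)² + (z₂-z₁)²]
  = √[(-6)² + 7² + (-6)²]
  = √[36 + 49 + 36]
  = √121
  ≈ 11

11


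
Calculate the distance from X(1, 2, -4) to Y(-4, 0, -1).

d = √[(x₂-x₁)² + (y₂-y₁)² + (z₂-z₁)²]
  = √[(-5)² + (-2)² + 3²]
  = √[25 + 4 + 9]
  = √38
  ≈ 6.164

6.164


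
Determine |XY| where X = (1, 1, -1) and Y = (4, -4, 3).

d = √[(x₂-x₁)² + (y₂-y₁)² + (z₂-z₁)²]
  = √[3² + (-5)² + 4²]
  = √[9 + 25 + 16]
  = √50
  ≈ 7.071

7.071


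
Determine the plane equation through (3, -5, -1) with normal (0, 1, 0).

The plane through P with normal n = (a, b, c) satisfies n·(r - P) = 0,
i.e. ax + by + cz = a·x₀ + b·y₀ + c·z₀.
d = 0·3 + 1·(-5) + 0·(-1)
  = 0 - 5 + 0
  = -5
Equation: y = -5

y = -5


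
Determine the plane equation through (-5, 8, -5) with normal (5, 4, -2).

The plane through P with normal n = (a, b, c) satisfies n·(r - P) = 0,
i.e. ax + by + cz = a·x₀ + b·y₀ + c·z₀.
d = 5·(-5) + 4·8 + (-2)·(-5)
  = -25 + 32 + 10
  = 17
Equation: 5x + 4y - 2z = 17

5x + 4y - 2z = 17


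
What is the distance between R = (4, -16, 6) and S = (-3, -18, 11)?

d = √[(x₂-x₁)² + (y₂-y₁)² + (z₂-z₁)²]
  = √[(-7)² + (-2)² + 5²]
  = √[49 + 4 + 25]
  = √78
  ≈ 8.832

8.832


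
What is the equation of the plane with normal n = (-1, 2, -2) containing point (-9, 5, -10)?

The plane through P with normal n = (a, b, c) satisfies n·(r - P) = 0,
i.e. ax + by + cz = a·x₀ + b·y₀ + c·z₀.
d = (-1)·(-9) + 2·5 + (-2)·(-10)
  = 9 + 10 + 20
  = 39
Equation: -x + 2y - 2z = 39

-x + 2y - 2z = 39


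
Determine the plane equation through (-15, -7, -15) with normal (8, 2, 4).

The plane through P with normal n = (a, b, c) satisfies n·(r - P) = 0,
i.e. ax + by + cz = a·x₀ + b·y₀ + c·z₀.
d = 8·(-15) + 2·(-7) + 4·(-15)
  = -120 - 14 - 60
  = -194
Equation: 8x + 2y + 4z = -194

8x + 2y + 4z = -194


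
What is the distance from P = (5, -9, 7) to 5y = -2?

distance = |a·x₀ + b·y₀ + c·z₀ - d| / √(a² + b² + c²)
  = |0·5 + 5·(-9) + 0·7 - (-2)| / √(0² + 5² + 0²)
  = |0 - 45 + 0 + 2| / √(0 + 25 + 0)
  = |-43| / √25
  = 43 / 5
  ≈ 8.6

8.6


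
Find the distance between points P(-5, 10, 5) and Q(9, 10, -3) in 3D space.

d = √[(x₂-x₁)² + (y₂-y₁)² + (z₂-z₁)²]
  = √[14² + 0² + (-8)²]
  = √[196 + 0 + 64]
  = √260
  ≈ 16.12

16.12


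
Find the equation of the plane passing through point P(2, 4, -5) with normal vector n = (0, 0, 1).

The plane through P with normal n = (a, b, c) satisfies n·(r - P) = 0,
i.e. ax + by + cz = a·x₀ + b·y₀ + c·z₀.
d = 0·2 + 0·4 + 1·(-5)
  = 0 + 0 - 5
  = -5
Equation: z = -5

z = -5


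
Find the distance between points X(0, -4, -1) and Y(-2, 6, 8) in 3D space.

d = √[(x₂-x₁)² + (y₂-y₁)² + (z₂-z₁)²]
  = √[(-2)² + 10² + 9²]
  = √[4 + 100 + 81]
  = √185
  ≈ 13.6

13.6


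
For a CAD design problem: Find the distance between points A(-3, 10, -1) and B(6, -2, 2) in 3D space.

d = √[(x₂-x₁)² + (y₂-y₁)² + (z₂-z₁)²]
  = √[9² + (-12)² + 3²]
  = √[81 + 144 + 9]
  = √234
  ≈ 15.3

15.3


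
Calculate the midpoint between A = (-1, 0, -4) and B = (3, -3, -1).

M = ((x₁+x₂)/2, (y₁+y₂)/2, (z₁+z₂)/2)
  = ((-1 + 3)/2, (0 - 3)/2, (-4 - 1)/2)
  = (2/2, -3/2, -5/2)
  = (1, -1.5, -2.5)

(1, -1.5, -2.5)


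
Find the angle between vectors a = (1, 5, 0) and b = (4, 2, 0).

a·b = 1·4 + 5·2 + 0·0 = 4 + 10 + 0 = 14
|a| = √(1² + 5² + 0²) = √26 ≈ 5.099
|b| = √(4² + 2² + 0²) = √20 ≈ 4.472
cos θ = (a·b)/(|a||b|) = 14/(5.099·4.472) ≈ 0.6139
θ = arccos(0.6139) ≈ 52.13°

52.13°


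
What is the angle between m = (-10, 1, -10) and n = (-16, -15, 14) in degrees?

m·n = (-10)·(-16) + 1·(-15) + (-10)·14 = 160 - 15 - 140 = 5
|m| = √((-10)² + 1² + (-10)²) = √201 ≈ 14.18
|n| = √((-16)² + (-15)² + 14²) = √677 ≈ 26.02
cos θ = (m·n)/(|m||n|) = 5/(14.18·26.02) ≈ 0.01355
θ = arccos(0.01355) ≈ 89.22°

89.22°


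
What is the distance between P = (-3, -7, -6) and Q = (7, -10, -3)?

d = √[(x₂-x₁)² + (y₂-y₁)² + (z₂-z₁)²]
  = √[10² + (-3)² + 3²]
  = √[100 + 9 + 9]
  = √118
  ≈ 10.86

10.86


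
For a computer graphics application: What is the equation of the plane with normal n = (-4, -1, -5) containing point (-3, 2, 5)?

The plane through P with normal n = (a, b, c) satisfies n·(r - P) = 0,
i.e. ax + by + cz = a·x₀ + b·y₀ + c·z₀.
d = (-4)·(-3) + (-1)·2 + (-5)·5
  = 12 - 2 - 25
  = -15
Equation: -4x - y - 5z = -15

-4x - y - 5z = -15


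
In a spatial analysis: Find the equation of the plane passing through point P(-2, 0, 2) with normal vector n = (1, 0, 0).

The plane through P with normal n = (a, b, c) satisfies n·(r - P) = 0,
i.e. ax + by + cz = a·x₀ + b·y₀ + c·z₀.
d = 1·(-2) + 0·0 + 0·2
  = -2 + 0 + 0
  = -2
Equation: x = -2

x = -2


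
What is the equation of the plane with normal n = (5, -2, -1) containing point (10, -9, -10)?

The plane through P with normal n = (a, b, c) satisfies n·(r - P) = 0,
i.e. ax + by + cz = a·x₀ + b·y₀ + c·z₀.
d = 5·10 + (-2)·(-9) + (-1)·(-10)
  = 50 + 18 + 10
  = 78
Equation: 5x - 2y - z = 78

5x - 2y - z = 78


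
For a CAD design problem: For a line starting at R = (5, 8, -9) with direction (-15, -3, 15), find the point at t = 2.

P(t) = R + t·d
  = (5 + (-15)·2, 8 + (-3)·2, -9 + 15·2)
  = (5 - 30, 8 - 6, -9 + 30)
  = (-25, 2, 21)

(-25, 2, 21)


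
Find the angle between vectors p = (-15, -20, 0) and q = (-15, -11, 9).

p·q = (-15)·(-15) + (-20)·(-11) + 0·9 = 225 + 220 + 0 = 445
|p| = √((-15)² + (-20)² + 0²) = √625 ≈ 25
|q| = √((-15)² + (-11)² + 9²) = √427 ≈ 20.66
cos θ = (p·q)/(|p||q|) = 445/(25·20.66) ≈ 0.8614
θ = arccos(0.8614) ≈ 30.53°

30.53°


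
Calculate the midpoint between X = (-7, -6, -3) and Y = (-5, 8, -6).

M = ((x₁+x₂)/2, (y₁+y₂)/2, (z₁+z₂)/2)
  = ((-7 - 5)/2, (-6 + 8)/2, (-3 - 6)/2)
  = (-12/2, 2/2, -9/2)
  = (-6, 1, -4.5)

(-6, 1, -4.5)


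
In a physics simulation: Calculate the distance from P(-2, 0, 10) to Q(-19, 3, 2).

d = √[(x₂-x₁)² + (y₂-y₁)² + (z₂-z₁)²]
  = √[(-17)² + 3² + (-8)²]
  = √[289 + 9 + 64]
  = √362
  ≈ 19.03

19.03


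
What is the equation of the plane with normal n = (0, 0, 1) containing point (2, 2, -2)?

The plane through P with normal n = (a, b, c) satisfies n·(r - P) = 0,
i.e. ax + by + cz = a·x₀ + b·y₀ + c·z₀.
d = 0·2 + 0·2 + 1·(-2)
  = 0 + 0 - 2
  = -2
Equation: z = -2

z = -2


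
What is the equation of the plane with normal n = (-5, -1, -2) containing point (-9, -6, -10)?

The plane through P with normal n = (a, b, c) satisfies n·(r - P) = 0,
i.e. ax + by + cz = a·x₀ + b·y₀ + c·z₀.
d = (-5)·(-9) + (-1)·(-6) + (-2)·(-10)
  = 45 + 6 + 20
  = 71
Equation: -5x - y - 2z = 71

-5x - y - 2z = 71


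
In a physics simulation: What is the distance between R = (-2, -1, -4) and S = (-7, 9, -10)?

d = √[(x₂-x₁)² + (y₂-y₁)² + (z₂-z₁)²]
  = √[(-5)² + 10² + (-6)²]
  = √[25 + 100 + 36]
  = √161
  ≈ 12.69

12.69


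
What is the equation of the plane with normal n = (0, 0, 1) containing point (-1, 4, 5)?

The plane through P with normal n = (a, b, c) satisfies n·(r - P) = 0,
i.e. ax + by + cz = a·x₀ + b·y₀ + c·z₀.
d = 0·(-1) + 0·4 + 1·5
  = 0 + 0 + 5
  = 5
Equation: z = 5

z = 5


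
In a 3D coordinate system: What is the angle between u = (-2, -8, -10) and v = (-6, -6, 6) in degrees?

u·v = (-2)·(-6) + (-8)·(-6) + (-10)·6 = 12 + 48 - 60 = 0
|u| = √((-2)² + (-8)² + (-10)²) = √168 ≈ 12.96
|v| = √((-6)² + (-6)² + 6²) = √108 ≈ 10.39
cos θ = (u·v)/(|u||v|) = 0/(12.96·10.39) ≈ 0
θ = arccos(0) ≈ 90°

90°


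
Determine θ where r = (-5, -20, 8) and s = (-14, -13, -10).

r·s = (-5)·(-14) + (-20)·(-13) + 8·(-10) = 70 + 260 - 80 = 250
|r| = √((-5)² + (-20)² + 8²) = √489 ≈ 22.11
|s| = √((-14)² + (-13)² + (-10)²) = √465 ≈ 21.56
cos θ = (r·s)/(|r||s|) = 250/(22.11·21.56) ≈ 0.5243
θ = arccos(0.5243) ≈ 58.38°

58.38°


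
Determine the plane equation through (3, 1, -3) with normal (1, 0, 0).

The plane through P with normal n = (a, b, c) satisfies n·(r - P) = 0,
i.e. ax + by + cz = a·x₀ + b·y₀ + c·z₀.
d = 1·3 + 0·1 + 0·(-3)
  = 3 + 0 + 0
  = 3
Equation: x = 3

x = 3


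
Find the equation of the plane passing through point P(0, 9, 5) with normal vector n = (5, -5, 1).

The plane through P with normal n = (a, b, c) satisfies n·(r - P) = 0,
i.e. ax + by + cz = a·x₀ + b·y₀ + c·z₀.
d = 5·0 + (-5)·9 + 1·5
  = 0 - 45 + 5
  = -40
Equation: 5x - 5y + z = -40

5x - 5y + z = -40


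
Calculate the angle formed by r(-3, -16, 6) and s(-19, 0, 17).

r·s = (-3)·(-19) + (-16)·0 + 6·17 = 57 + 0 + 102 = 159
|r| = √((-3)² + (-16)² + 6²) = √301 ≈ 17.35
|s| = √((-19)² + 0² + 17²) = √650 ≈ 25.5
cos θ = (r·s)/(|r||s|) = 159/(17.35·25.5) ≈ 0.3595
θ = arccos(0.3595) ≈ 68.93°

68.93°


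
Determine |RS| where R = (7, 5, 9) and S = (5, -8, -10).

d = √[(x₂-x₁)² + (y₂-y₁)² + (z₂-z₁)²]
  = √[(-2)² + (-13)² + (-19)²]
  = √[4 + 169 + 361]
  = √534
  ≈ 23.11

23.11


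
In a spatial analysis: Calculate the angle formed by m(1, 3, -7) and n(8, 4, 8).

m·n = 1·8 + 3·4 + (-7)·8 = 8 + 12 - 56 = -36
|m| = √(1² + 3² + (-7)²) = √59 ≈ 7.681
|n| = √(8² + 4² + 8²) = √144 ≈ 12
cos θ = (m·n)/(|m||n|) = -36/(7.681·12) ≈ -0.3906
θ = arccos(-0.3906) ≈ 113°

113°


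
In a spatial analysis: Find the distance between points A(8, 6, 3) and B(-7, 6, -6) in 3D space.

d = √[(x₂-x₁)² + (y₂-y₁)² + (z₂-z₁)²]
  = √[(-15)² + 0² + (-9)²]
  = √[225 + 0 + 81]
  = √306
  ≈ 17.49

17.49


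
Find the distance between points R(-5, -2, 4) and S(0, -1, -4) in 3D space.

d = √[(x₂-x₁)² + (y₂-y₁)² + (z₂-z₁)²]
  = √[5² + 1² + (-8)²]
  = √[25 + 1 + 64]
  = √90
  ≈ 9.487

9.487


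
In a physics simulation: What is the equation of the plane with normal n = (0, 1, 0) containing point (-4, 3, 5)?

The plane through P with normal n = (a, b, c) satisfies n·(r - P) = 0,
i.e. ax + by + cz = a·x₀ + b·y₀ + c·z₀.
d = 0·(-4) + 1·3 + 0·5
  = 0 + 3 + 0
  = 3
Equation: y = 3

y = 3


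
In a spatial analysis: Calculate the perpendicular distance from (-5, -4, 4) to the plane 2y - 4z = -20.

distance = |a·x₀ + b·y₀ + c·z₀ - d| / √(a² + b² + c²)
  = |0·(-5) + 2·(-4) + (-4)·4 - (-20)| / √(0² + 2² + (-4)²)
  = |0 - 8 - 16 + 20| / √(0 + 4 + 16)
  = |-4| / √20
  = 4 / 4.472
  ≈ 0.8944

0.8944


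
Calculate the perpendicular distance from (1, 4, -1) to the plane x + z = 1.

distance = |a·x₀ + b·y₀ + c·z₀ - d| / √(a² + b² + c²)
  = |1·1 + 0·4 + 1·(-1) - 1| / √(1² + 0² + 1²)
  = |1 + 0 - 1 - 1| / √(1 + 0 + 1)
  = |-1| / √2
  = 1 / 1.414
  ≈ 0.7071

0.7071


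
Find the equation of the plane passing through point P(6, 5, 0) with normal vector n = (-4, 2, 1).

The plane through P with normal n = (a, b, c) satisfies n·(r - P) = 0,
i.e. ax + by + cz = a·x₀ + b·y₀ + c·z₀.
d = (-4)·6 + 2·5 + 1·0
  = -24 + 10 + 0
  = -14
Equation: -4x + 2y + z = -14

-4x + 2y + z = -14


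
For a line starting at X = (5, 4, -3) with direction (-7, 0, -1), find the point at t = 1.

P(t) = X + t·d
  = (5 + (-7)·1, 4 + 0·1, -3 + (-1)·1)
  = (5 - 7, 4 + 0, -3 - 1)
  = (-2, 4, -4)

(-2, 4, -4)


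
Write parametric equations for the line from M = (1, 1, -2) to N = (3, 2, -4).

Direction vector d = N - M = (3 - 1, 2 - 1, -4 + 2) = (2, 1, -2)
Parametric form r = M + t·d:
x = 1 + 2t, y = 1 + t, z = -2 - 2t

x = 1 + 2t, y = 1 + t, z = -2 - 2t


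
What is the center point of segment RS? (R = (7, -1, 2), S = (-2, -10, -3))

M = ((x₁+x₂)/2, (y₁+y₂)/2, (z₁+z₂)/2)
  = ((7 - 2)/2, (-1 - 10)/2, (2 - 3)/2)
  = (5/2, -11/2, -1/2)
  = (2.5, -5.5, -0.5)

(2.5, -5.5, -0.5)


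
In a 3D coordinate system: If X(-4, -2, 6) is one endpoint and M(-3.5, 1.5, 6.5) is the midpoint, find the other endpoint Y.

Y = 2M - X
  = (2·(-3.5) - (-4), 2·1.5 - (-2), 2·6.5 - 6)
  = (-7 + 4, 3 + 2, 13 - 6)
  = (-3, 5, 7)

(-3, 5, 7)


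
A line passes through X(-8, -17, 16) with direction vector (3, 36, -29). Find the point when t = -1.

P(t) = X + t·d
  = (-8 + 3·(-1), -17 + 36·(-1), 16 + (-29)·(-1))
  = (-8 - 3, -17 - 36, 16 + 29)
  = (-11, -53, 45)

(-11, -53, 45)


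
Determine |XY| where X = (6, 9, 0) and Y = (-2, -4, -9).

d = √[(x₂-x₁)² + (y₂-y₁)² + (z₂-z₁)²]
  = √[(-8)² + (-13)² + (-9)²]
  = √[64 + 169 + 81]
  = √314
  ≈ 17.72

17.72
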